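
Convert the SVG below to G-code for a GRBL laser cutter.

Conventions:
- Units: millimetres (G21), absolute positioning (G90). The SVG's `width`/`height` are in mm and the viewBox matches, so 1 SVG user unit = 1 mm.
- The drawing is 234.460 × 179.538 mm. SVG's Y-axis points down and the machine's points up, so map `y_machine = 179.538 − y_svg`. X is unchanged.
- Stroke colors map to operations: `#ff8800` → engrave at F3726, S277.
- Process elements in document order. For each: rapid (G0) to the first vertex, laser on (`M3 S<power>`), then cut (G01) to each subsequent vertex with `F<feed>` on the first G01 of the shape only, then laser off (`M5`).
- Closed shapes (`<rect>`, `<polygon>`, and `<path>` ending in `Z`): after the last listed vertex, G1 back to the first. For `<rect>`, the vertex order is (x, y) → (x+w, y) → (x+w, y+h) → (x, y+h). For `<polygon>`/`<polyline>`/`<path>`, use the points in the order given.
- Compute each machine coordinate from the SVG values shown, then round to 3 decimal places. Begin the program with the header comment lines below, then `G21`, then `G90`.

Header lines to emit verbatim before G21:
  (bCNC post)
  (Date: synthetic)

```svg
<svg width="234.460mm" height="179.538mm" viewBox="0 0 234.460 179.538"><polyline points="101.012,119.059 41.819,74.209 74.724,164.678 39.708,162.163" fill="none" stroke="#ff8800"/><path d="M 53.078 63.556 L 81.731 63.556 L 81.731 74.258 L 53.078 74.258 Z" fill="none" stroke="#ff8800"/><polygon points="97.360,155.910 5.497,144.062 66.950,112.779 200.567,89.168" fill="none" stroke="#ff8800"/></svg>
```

(bCNC post)
(Date: synthetic)
G21
G90
G0 X101.012 Y60.479
M3 S277
G01 X41.819 Y105.329 F3726
G01 X74.724 Y14.860
G01 X39.708 Y17.375
M5
G0 X53.078 Y115.982
M3 S277
G01 X81.731 Y115.982 F3726
G01 X81.731 Y105.280
G01 X53.078 Y105.280
G01 X53.078 Y115.982
M5
G0 X97.360 Y23.628
M3 S277
G01 X5.497 Y35.476 F3726
G01 X66.950 Y66.759
G01 X200.567 Y90.370
G01 X97.360 Y23.628
M5

viewBox `0 0 234.460 179.538` with mm width/height → 1 unit = 1 mm. Flip: y_m = 179.538 − y_svg.

**Shape 1** — `<polyline>` open polyline, stroke `#ff8800` → engrave (S277, F3726). Machine vertices: (101.012,60.479) → (41.819,105.329) → (74.724,14.860) → (39.708,17.375). Open path.

**Shape 2** — `<path>` rectangle, stroke `#ff8800` → engrave (S277, F3726). Machine vertices: (53.078,115.982) → (81.731,115.982) → (81.731,105.280) → (53.078,105.280) → (53.078,115.982). Closed: final G1 returns to the first vertex.

**Shape 3** — `<polygon>` closed polygon, stroke `#ff8800` → engrave (S277, F3726). Machine vertices: (97.360,23.628) → (5.497,35.476) → (66.950,66.759) → (200.567,90.370) → (97.360,23.628). Closed: final G1 returns to the first vertex.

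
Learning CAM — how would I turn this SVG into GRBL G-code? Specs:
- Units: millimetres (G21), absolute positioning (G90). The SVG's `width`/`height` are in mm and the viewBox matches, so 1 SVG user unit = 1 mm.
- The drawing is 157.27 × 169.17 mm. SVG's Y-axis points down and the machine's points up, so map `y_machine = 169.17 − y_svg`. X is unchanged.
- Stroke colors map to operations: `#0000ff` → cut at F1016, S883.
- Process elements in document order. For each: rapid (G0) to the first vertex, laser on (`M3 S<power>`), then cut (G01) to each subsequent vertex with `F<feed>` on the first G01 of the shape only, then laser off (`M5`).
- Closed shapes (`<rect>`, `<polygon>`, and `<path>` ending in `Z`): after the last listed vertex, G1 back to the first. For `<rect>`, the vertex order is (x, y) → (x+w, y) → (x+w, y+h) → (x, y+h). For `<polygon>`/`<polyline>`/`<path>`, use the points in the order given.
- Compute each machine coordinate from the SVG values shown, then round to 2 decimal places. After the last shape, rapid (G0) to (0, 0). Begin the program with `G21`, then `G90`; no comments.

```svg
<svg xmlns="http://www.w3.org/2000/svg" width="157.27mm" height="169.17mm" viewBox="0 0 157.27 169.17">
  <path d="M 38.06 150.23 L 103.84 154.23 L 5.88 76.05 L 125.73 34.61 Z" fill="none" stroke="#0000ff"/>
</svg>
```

G21
G90
G0 X38.06 Y18.94
M3 S883
G01 X103.84 Y14.94 F1016
G01 X5.88 Y93.12
G01 X125.73 Y134.56
G01 X38.06 Y18.94
M5
G0 X0.00 Y0.00

1 u = 1 mm; y_m = 169.17 − y.

[1] `<path>` closed polygon, #0000ff→cut S883 F1016: (38.06,18.94) → (103.84,14.94) → (5.88,93.12) → (125.73,134.56) → (38.06,18.94) (closed)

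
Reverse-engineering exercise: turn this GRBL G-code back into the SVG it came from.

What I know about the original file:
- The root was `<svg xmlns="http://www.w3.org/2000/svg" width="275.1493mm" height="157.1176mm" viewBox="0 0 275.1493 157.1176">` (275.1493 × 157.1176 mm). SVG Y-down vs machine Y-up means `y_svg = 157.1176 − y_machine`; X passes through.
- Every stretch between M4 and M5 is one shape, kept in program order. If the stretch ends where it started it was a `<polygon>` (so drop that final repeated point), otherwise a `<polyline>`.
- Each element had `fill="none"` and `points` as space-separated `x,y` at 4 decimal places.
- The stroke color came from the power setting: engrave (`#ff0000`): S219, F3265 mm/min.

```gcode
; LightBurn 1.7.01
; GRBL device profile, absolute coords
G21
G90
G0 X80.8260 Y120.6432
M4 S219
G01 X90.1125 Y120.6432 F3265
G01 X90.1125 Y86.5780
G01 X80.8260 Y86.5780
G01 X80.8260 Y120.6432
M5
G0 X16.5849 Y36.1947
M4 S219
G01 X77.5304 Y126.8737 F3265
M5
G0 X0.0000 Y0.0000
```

y_svg = 157.1176 − y_m. Every run uses S219, so all elements get stroke `#ff0000` (engrave).

[1] closed run; points: 80.8260,36.4744 90.1125,36.4744 90.1125,70.5396 80.8260,70.5396

[2] open run; points: 16.5849,120.9229 77.5304,30.2439

<svg xmlns="http://www.w3.org/2000/svg" width="275.1493mm" height="157.1176mm" viewBox="0 0 275.1493 157.1176">
  <polygon points="80.8260,36.4744 90.1125,36.4744 90.1125,70.5396 80.8260,70.5396" fill="none" stroke="#ff0000"/>
  <polyline points="16.5849,120.9229 77.5304,30.2439" fill="none" stroke="#ff0000"/>
</svg>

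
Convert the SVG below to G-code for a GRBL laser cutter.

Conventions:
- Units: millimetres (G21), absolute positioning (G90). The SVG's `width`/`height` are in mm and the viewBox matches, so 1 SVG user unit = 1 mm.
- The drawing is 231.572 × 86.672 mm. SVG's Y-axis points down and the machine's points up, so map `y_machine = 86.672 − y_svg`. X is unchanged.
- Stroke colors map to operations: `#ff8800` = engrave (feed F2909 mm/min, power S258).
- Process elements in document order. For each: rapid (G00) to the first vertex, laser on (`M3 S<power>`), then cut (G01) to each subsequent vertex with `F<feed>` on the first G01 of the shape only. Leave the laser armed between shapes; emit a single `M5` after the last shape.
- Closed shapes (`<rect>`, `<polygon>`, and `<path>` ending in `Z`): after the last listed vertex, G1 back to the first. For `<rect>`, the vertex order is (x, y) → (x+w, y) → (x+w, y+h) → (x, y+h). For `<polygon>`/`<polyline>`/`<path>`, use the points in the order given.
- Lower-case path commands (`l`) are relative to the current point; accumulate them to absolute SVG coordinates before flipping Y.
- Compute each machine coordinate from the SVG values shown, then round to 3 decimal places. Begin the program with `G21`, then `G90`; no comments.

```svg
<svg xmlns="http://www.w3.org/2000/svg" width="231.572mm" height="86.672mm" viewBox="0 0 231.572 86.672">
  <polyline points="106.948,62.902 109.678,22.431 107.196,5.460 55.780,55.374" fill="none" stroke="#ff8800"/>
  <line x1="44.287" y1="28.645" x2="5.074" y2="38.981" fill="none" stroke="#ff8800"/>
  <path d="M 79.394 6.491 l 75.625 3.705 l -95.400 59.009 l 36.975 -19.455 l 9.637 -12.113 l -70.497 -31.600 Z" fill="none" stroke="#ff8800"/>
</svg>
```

G21
G90
G00 X106.948 Y23.770
M3 S258
G01 X109.678 Y64.241 F2909
G01 X107.196 Y81.212
G01 X55.780 Y31.298
G00 X44.287 Y58.027
M3 S258
G01 X5.074 Y47.691 F2909
G00 X79.394 Y80.181
M3 S258
G01 X155.019 Y76.476 F2909
G01 X59.619 Y17.467
G01 X96.594 Y36.922
G01 X106.231 Y49.035
G01 X35.734 Y80.635
G01 X79.394 Y80.181
M5

Since the viewBox matches the mm dimensions, user units are millimetres directly. The only transform is the Y-flip y_m = 86.672 − y_svg.

Shape 1 is a open polyline drawn with `<polyline>`. Its stroke #ff8800 means engrave at S258, F2909. After flipping Y the toolpath is (106.948,23.770) → (109.678,64.241) → (107.196,81.212) → (55.780,31.298).

Shape 2 is a line segment drawn with `<line>`. Its stroke #ff8800 means engrave at S258, F2909. After flipping Y the toolpath is (44.287,58.027) → (5.074,47.691).

Shape 3 is a closed polygon drawn with `<path>`. Its stroke #ff8800 means engrave at S258, F2909. After flipping Y the toolpath is (79.394,80.181) → (155.019,76.476) → (59.619,17.467) → (96.594,36.922) → (106.231,49.035) → (35.734,80.635) → (79.394,80.181), returning to the start.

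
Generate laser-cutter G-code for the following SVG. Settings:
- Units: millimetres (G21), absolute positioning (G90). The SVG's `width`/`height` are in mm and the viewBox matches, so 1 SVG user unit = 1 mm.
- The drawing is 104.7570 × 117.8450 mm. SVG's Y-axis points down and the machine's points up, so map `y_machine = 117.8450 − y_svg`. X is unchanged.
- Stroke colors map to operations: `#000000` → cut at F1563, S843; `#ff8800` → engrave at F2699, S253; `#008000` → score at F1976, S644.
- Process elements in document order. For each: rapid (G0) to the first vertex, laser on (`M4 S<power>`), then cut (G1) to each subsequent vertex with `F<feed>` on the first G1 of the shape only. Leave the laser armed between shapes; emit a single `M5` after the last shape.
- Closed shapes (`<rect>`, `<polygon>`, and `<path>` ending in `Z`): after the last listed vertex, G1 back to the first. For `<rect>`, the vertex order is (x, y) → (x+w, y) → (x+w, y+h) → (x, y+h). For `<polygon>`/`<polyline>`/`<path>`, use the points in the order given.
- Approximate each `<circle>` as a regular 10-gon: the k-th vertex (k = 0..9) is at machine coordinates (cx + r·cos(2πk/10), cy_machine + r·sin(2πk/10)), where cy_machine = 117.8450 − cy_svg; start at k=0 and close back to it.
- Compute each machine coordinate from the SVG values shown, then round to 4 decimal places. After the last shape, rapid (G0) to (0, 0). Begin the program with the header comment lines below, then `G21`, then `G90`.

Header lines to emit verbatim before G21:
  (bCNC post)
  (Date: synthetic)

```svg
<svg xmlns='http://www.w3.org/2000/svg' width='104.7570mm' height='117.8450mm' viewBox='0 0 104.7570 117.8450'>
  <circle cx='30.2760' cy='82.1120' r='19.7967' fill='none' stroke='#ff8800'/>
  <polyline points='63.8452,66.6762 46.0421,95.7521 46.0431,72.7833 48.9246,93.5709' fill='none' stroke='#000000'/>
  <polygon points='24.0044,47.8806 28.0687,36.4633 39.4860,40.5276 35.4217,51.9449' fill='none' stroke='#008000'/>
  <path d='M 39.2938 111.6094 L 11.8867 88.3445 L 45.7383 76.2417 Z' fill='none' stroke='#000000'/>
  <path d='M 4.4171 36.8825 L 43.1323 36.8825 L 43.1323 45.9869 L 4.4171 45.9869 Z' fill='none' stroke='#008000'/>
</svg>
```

Since the viewBox matches the mm dimensions, user units are millimetres directly. The only transform is the Y-flip y_m = 117.8450 − y_svg.

Shape 1 is a circle drawn with `<circle>`. Its stroke #ff8800 means engrave at S253, F2699. After flipping Y the toolpath is (50.0727,35.7330) → (46.2919,47.3692) → (36.3935,54.5608) → (24.1585,54.5608) → (14.2601,47.3692) → (10.4793,35.7330) → (14.2601,24.0968) → (24.1585,16.9052) → (36.3935,16.9052) → (46.2919,24.0968) → (50.0727,35.7330), returning to the start.

Shape 2 is a open polyline drawn with `<polyline>`. Its stroke #000000 means cut at S843, F1563. After flipping Y the toolpath is (63.8452,51.1688) → (46.0421,22.0929) → (46.0431,45.0617) → (48.9246,24.2741).

Shape 3 is a regular polygon drawn with `<polygon>`. Its stroke #008000 means score at S644, F1976. After flipping Y the toolpath is (24.0044,69.9644) → (28.0687,81.3817) → (39.4860,77.3174) → (35.4217,65.9001) → (24.0044,69.9644), returning to the start.

Shape 4 is a regular polygon drawn with `<path>`. Its stroke #000000 means cut at S843, F1563. After flipping Y the toolpath is (39.2938,6.2356) → (11.8867,29.5005) → (45.7383,41.6033) → (39.2938,6.2356), returning to the start.

Shape 5 is a rectangle drawn with `<path>`. Its stroke #008000 means score at S644, F1976. After flipping Y the toolpath is (4.4171,80.9625) → (43.1323,80.9625) → (43.1323,71.8581) → (4.4171,71.8581) → (4.4171,80.9625), returning to the start.

(bCNC post)
(Date: synthetic)
G21
G90
G0 X50.0727 Y35.7330
M4 S253
G1 X46.2919 Y47.3692 F2699
G1 X36.3935 Y54.5608
G1 X24.1585 Y54.5608
G1 X14.2601 Y47.3692
G1 X10.4793 Y35.7330
G1 X14.2601 Y24.0968
G1 X24.1585 Y16.9052
G1 X36.3935 Y16.9052
G1 X46.2919 Y24.0968
G1 X50.0727 Y35.7330
G0 X63.8452 Y51.1688
M4 S843
G1 X46.0421 Y22.0929 F1563
G1 X46.0431 Y45.0617
G1 X48.9246 Y24.2741
G0 X24.0044 Y69.9644
M4 S644
G1 X28.0687 Y81.3817 F1976
G1 X39.4860 Y77.3174
G1 X35.4217 Y65.9001
G1 X24.0044 Y69.9644
G0 X39.2938 Y6.2356
M4 S843
G1 X11.8867 Y29.5005 F1563
G1 X45.7383 Y41.6033
G1 X39.2938 Y6.2356
G0 X4.4171 Y80.9625
M4 S644
G1 X43.1323 Y80.9625 F1976
G1 X43.1323 Y71.8581
G1 X4.4171 Y71.8581
G1 X4.4171 Y80.9625
M5
G0 X0.0000 Y0.0000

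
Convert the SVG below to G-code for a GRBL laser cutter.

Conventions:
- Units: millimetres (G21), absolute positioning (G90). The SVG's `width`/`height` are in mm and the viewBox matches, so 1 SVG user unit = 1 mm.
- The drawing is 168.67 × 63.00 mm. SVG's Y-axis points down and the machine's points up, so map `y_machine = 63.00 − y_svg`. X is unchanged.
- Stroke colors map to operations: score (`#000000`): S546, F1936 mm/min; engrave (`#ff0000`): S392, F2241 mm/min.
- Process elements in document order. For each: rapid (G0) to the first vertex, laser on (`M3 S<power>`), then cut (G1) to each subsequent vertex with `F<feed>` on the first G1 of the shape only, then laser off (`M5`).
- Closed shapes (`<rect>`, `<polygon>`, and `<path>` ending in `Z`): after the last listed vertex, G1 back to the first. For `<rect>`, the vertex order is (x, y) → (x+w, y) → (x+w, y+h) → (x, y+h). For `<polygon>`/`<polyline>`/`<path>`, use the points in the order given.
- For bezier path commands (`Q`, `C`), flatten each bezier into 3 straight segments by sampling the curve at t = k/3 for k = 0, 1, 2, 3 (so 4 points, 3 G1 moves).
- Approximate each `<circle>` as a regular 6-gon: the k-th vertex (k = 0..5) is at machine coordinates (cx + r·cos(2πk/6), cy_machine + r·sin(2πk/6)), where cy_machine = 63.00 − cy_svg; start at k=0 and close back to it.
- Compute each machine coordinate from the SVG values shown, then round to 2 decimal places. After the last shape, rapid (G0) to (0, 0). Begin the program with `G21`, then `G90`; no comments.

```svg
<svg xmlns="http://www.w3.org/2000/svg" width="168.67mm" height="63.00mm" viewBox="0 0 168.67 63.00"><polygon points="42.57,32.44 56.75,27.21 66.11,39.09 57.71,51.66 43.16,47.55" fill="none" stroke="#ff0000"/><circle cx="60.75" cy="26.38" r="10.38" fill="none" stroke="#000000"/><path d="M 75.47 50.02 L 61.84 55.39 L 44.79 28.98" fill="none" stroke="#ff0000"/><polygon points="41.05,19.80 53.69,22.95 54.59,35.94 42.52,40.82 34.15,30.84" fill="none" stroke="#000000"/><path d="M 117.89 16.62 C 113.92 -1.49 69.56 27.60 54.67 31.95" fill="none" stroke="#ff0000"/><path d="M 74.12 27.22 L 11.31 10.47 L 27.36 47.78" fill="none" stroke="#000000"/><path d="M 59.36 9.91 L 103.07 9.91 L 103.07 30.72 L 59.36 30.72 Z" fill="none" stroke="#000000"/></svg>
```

G21
G90
G0 X42.57 Y30.56
M3 S392
G1 X56.75 Y35.79 F2241
G1 X66.11 Y23.91
G1 X57.71 Y11.34
G1 X43.16 Y15.45
G1 X42.57 Y30.56
M5
G0 X71.13 Y36.62
M3 S546
G1 X65.94 Y45.61 F1936
G1 X55.56 Y45.61
G1 X50.37 Y36.62
G1 X55.56 Y27.63
G1 X65.94 Y27.63
G1 X71.13 Y36.62
M5
G0 X75.47 Y12.98
M3 S392
G1 X61.84 Y7.61 F2241
G1 X44.79 Y34.02
M5
G0 X41.05 Y43.20
M3 S546
G1 X53.69 Y40.05 F1936
G1 X54.59 Y27.06
G1 X42.52 Y22.18
G1 X34.15 Y32.16
G1 X41.05 Y43.20
M5
G0 X117.89 Y46.38
M3 S392
G1 X103.04 Y51.42 F2241
G1 X76.80 Y40.98
G1 X54.67 Y31.05
M5
G0 X74.12 Y35.78
M3 S546
G1 X11.31 Y52.53 F1936
G1 X27.36 Y15.22
M5
G0 X59.36 Y53.09
M3 S546
G1 X103.07 Y53.09 F1936
G1 X103.07 Y32.28
G1 X59.36 Y32.28
G1 X59.36 Y53.09
M5
G0 X0.00 Y0.00

1 u = 1 mm; y_m = 63.00 − y.

[1] `<polygon>` regular polygon, #ff0000→engrave S392 F2241: (42.57,30.56) → (56.75,35.79) → (66.11,23.91) → (57.71,11.34) → (43.16,15.45) → (42.57,30.56) (closed)

[2] `<circle>` circle, #000000→score S546 F1936: (71.13,36.62) → (65.94,45.61) → (55.56,45.61) → (50.37,36.62) → (55.56,27.63) → (65.94,27.63) → (71.13,36.62) (closed)

[3] `<path>` open polyline, #ff0000→engrave S392 F2241: (75.47,12.98) → (61.84,7.61) → (44.79,34.02)

[4] `<polygon>` regular polygon, #000000→score S546 F1936: (41.05,43.20) → (53.69,40.05) → (54.59,27.06) → (42.52,22.18) → (34.15,32.16) → (41.05,43.20) (closed)

[5] `<path>` cubic bezier, #ff0000→engrave S392 F2241: (117.89,46.38) → (103.04,51.42) → (76.80,40.98) → (54.67,31.05)

[6] `<path>` open polyline, #000000→score S546 F1936: (74.12,35.78) → (11.31,52.53) → (27.36,15.22)

[7] `<path>` rectangle, #000000→score S546 F1936: (59.36,53.09) → (103.07,53.09) → (103.07,32.28) → (59.36,32.28) → (59.36,53.09) (closed)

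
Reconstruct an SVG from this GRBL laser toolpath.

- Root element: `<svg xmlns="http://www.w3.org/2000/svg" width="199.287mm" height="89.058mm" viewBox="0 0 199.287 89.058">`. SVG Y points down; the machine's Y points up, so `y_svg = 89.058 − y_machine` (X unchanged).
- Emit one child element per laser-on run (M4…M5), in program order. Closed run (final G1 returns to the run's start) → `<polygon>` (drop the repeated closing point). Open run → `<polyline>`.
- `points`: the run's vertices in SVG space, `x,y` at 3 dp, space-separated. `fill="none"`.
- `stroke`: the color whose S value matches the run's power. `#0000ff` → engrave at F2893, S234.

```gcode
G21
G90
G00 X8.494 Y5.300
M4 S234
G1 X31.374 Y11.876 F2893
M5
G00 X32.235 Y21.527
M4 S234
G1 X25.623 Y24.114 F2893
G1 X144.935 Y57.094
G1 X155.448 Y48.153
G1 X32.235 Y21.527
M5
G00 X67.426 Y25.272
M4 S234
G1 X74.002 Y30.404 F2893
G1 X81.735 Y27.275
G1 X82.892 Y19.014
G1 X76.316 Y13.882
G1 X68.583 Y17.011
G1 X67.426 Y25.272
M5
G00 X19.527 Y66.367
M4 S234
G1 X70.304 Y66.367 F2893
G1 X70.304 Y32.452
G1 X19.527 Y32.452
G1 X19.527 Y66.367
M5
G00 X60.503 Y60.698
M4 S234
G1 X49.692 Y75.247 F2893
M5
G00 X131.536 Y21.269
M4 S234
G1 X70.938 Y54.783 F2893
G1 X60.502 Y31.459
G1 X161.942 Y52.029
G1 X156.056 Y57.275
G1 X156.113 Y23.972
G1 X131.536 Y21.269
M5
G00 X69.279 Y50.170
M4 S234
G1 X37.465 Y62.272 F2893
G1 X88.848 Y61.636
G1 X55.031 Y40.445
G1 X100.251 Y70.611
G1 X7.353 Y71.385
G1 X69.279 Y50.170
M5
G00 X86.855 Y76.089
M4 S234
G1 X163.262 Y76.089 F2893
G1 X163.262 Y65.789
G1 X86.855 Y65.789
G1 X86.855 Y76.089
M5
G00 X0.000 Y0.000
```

<svg xmlns="http://www.w3.org/2000/svg" width="199.287mm" height="89.058mm" viewBox="0 0 199.287 89.058">
  <polyline points="8.494,83.758 31.374,77.182" fill="none" stroke="#0000ff"/>
  <polygon points="32.235,67.531 25.623,64.944 144.935,31.964 155.448,40.905" fill="none" stroke="#0000ff"/>
  <polygon points="67.426,63.786 74.002,58.654 81.735,61.783 82.892,70.044 76.316,75.176 68.583,72.047" fill="none" stroke="#0000ff"/>
  <polygon points="19.527,22.691 70.304,22.691 70.304,56.606 19.527,56.606" fill="none" stroke="#0000ff"/>
  <polyline points="60.503,28.360 49.692,13.811" fill="none" stroke="#0000ff"/>
  <polygon points="131.536,67.789 70.938,34.275 60.502,57.599 161.942,37.029 156.056,31.783 156.113,65.086" fill="none" stroke="#0000ff"/>
  <polygon points="69.279,38.888 37.465,26.786 88.848,27.422 55.031,48.613 100.251,18.447 7.353,17.673" fill="none" stroke="#0000ff"/>
  <polygon points="86.855,12.969 163.262,12.969 163.262,23.269 86.855,23.269" fill="none" stroke="#0000ff"/>
</svg>

y_svg = 89.058 − y_m. Every run uses S234, so all elements get stroke `#0000ff` (engrave).

[1] open run; points: 8.494,83.758 31.374,77.182

[2] closed run; points: 32.235,67.531 25.623,64.944 144.935,31.964 155.448,40.905

[3] closed run; points: 67.426,63.786 74.002,58.654 81.735,61.783 82.892,70.044 76.316,75.176 68.583,72.047

[4] closed run; points: 19.527,22.691 70.304,22.691 70.304,56.606 19.527,56.606

[5] open run; points: 60.503,28.360 49.692,13.811

[6] closed run; points: 131.536,67.789 70.938,34.275 60.502,57.599 161.942,37.029 156.056,31.783 156.113,65.086

[7] closed run; points: 69.279,38.888 37.465,26.786 88.848,27.422 55.031,48.613 100.251,18.447 7.353,17.673

[8] closed run; points: 86.855,12.969 163.262,12.969 163.262,23.269 86.855,23.269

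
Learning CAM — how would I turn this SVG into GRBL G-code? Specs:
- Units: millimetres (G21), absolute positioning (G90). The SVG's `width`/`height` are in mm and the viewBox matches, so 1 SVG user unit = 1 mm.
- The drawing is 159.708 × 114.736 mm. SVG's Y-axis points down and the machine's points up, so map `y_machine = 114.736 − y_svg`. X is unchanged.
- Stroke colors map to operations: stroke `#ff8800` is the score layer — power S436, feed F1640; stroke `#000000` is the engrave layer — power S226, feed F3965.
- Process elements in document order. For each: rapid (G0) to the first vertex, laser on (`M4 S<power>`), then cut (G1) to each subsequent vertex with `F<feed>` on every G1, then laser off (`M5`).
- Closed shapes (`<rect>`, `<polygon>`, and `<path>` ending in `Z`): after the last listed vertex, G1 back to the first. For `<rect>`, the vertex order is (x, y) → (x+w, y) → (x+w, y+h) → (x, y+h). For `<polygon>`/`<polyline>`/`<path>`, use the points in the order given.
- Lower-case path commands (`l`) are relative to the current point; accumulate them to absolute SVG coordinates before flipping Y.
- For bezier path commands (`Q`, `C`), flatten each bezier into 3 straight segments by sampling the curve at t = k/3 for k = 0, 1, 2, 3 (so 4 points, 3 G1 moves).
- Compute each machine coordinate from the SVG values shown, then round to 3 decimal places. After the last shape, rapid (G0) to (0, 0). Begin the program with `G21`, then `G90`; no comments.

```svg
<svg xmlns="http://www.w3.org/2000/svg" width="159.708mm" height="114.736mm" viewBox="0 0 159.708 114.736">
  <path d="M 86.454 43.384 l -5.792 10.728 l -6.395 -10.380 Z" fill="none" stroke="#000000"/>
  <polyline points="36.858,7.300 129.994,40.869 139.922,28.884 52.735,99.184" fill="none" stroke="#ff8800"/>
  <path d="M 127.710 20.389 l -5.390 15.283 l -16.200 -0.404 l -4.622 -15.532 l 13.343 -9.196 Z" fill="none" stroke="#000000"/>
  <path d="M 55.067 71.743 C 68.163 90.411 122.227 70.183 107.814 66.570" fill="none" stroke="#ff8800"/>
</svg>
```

G21
G90
G0 X86.454 Y71.352
M4 S226
G1 X80.662 Y60.624 F3965
G1 X74.267 Y71.004 F3965
G1 X86.454 Y71.352 F3965
M5
G0 X36.858 Y107.436
M4 S436
G1 X129.994 Y73.867 F1640
G1 X139.922 Y85.852 F1640
G1 X52.735 Y15.552 F1640
M5
G0 X127.710 Y94.347
M4 S226
G1 X122.320 Y79.064 F3965
G1 X106.120 Y79.468 F3965
G1 X101.498 Y95.000 F3965
G1 X114.841 Y104.196 F3965
G1 X127.710 Y94.347 F3965
M5
G0 X55.067 Y42.993
M4 S436
G1 X77.765 Y35.234 F1640
G1 X103.455 Y41.071 F1640
G1 X107.814 Y48.166 F1640
M5
G0 X0.000 Y0.000

Since the viewBox matches the mm dimensions, user units are millimetres directly. The only transform is the Y-flip y_m = 114.736 − y_svg.

Shape 1 is a regular polygon drawn with `<path>`. Its stroke #000000 means engrave at S226, F3965. After flipping Y the toolpath is (86.454,71.352) → (80.662,60.624) → (74.267,71.004) → (86.454,71.352), returning to the start.

Shape 2 is a open polyline drawn with `<polyline>`. Its stroke #ff8800 means score at S436, F1640. After flipping Y the toolpath is (36.858,107.436) → (129.994,73.867) → (139.922,85.852) → (52.735,15.552).

Shape 3 is a regular polygon drawn with `<path>`. Its stroke #000000 means engrave at S226, F3965. After flipping Y the toolpath is (127.710,94.347) → (122.320,79.064) → (106.120,79.468) → (101.498,95.000) → (114.841,104.196) → (127.710,94.347), returning to the start.

Shape 4 is a cubic bezier drawn with `<path>`. Its stroke #ff8800 means score at S436, F1640. After flipping Y the toolpath is (55.067,42.993) → (77.765,35.234) → (103.455,41.071) → (107.814,48.166).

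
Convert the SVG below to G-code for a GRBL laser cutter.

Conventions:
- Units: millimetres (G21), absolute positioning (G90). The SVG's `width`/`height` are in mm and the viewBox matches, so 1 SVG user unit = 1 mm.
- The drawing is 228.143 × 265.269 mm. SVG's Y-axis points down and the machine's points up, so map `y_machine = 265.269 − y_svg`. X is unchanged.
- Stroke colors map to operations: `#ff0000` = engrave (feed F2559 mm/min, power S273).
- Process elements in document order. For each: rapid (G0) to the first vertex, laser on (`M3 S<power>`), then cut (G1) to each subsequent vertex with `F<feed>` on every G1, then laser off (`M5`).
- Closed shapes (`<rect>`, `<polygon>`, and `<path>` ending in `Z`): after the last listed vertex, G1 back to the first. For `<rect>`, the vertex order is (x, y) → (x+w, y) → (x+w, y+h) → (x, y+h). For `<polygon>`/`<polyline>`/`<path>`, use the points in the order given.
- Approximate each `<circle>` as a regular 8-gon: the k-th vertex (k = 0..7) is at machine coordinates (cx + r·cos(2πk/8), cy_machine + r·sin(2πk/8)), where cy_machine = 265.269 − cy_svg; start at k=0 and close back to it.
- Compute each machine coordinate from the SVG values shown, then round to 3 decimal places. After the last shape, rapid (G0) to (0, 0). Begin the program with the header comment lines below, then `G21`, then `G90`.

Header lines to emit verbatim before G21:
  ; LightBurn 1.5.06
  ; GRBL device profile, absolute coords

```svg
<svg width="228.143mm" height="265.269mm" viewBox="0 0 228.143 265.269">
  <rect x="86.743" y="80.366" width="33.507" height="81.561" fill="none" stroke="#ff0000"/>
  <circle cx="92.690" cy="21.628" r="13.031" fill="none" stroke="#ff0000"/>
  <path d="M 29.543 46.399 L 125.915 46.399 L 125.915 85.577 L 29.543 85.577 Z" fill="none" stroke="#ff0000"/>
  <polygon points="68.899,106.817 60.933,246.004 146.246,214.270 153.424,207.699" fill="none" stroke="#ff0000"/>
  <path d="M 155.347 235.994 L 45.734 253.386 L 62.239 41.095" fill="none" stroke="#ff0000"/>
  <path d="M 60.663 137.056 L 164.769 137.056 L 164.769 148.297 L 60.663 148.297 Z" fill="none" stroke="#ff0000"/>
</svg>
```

1 u = 1 mm; y_m = 265.269 − y.

[1] `<rect>` rectangle, #ff0000→engrave S273 F2559: (86.743,184.903) → (120.250,184.903) → (120.250,103.342) → (86.743,103.342) → (86.743,184.903) (closed)

[2] `<circle>` circle, #ff0000→engrave S273 F2559: (105.721,243.641) → (101.904,252.855) → (92.690,256.672) → (83.476,252.855) → (79.659,243.641) → (83.476,234.427) → (92.690,230.610) → (101.904,234.427) → (105.721,243.641) (closed)

[3] `<path>` rectangle, #ff0000→engrave S273 F2559: (29.543,218.870) → (125.915,218.870) → (125.915,179.692) → (29.543,179.692) → (29.543,218.870) (closed)

[4] `<polygon>` closed polygon, #ff0000→engrave S273 F2559: (68.899,158.452) → (60.933,19.265) → (146.246,50.999) → (153.424,57.570) → (68.899,158.452) (closed)

[5] `<path>` open polyline, #ff0000→engrave S273 F2559: (155.347,29.275) → (45.734,11.883) → (62.239,224.174)

[6] `<path>` rectangle, #ff0000→engrave S273 F2559: (60.663,128.213) → (164.769,128.213) → (164.769,116.972) → (60.663,116.972) → (60.663,128.213) (closed)

; LightBurn 1.5.06
; GRBL device profile, absolute coords
G21
G90
G0 X86.743 Y184.903
M3 S273
G1 X120.250 Y184.903 F2559
G1 X120.250 Y103.342 F2559
G1 X86.743 Y103.342 F2559
G1 X86.743 Y184.903 F2559
M5
G0 X105.721 Y243.641
M3 S273
G1 X101.904 Y252.855 F2559
G1 X92.690 Y256.672 F2559
G1 X83.476 Y252.855 F2559
G1 X79.659 Y243.641 F2559
G1 X83.476 Y234.427 F2559
G1 X92.690 Y230.610 F2559
G1 X101.904 Y234.427 F2559
G1 X105.721 Y243.641 F2559
M5
G0 X29.543 Y218.870
M3 S273
G1 X125.915 Y218.870 F2559
G1 X125.915 Y179.692 F2559
G1 X29.543 Y179.692 F2559
G1 X29.543 Y218.870 F2559
M5
G0 X68.899 Y158.452
M3 S273
G1 X60.933 Y19.265 F2559
G1 X146.246 Y50.999 F2559
G1 X153.424 Y57.570 F2559
G1 X68.899 Y158.452 F2559
M5
G0 X155.347 Y29.275
M3 S273
G1 X45.734 Y11.883 F2559
G1 X62.239 Y224.174 F2559
M5
G0 X60.663 Y128.213
M3 S273
G1 X164.769 Y128.213 F2559
G1 X164.769 Y116.972 F2559
G1 X60.663 Y116.972 F2559
G1 X60.663 Y128.213 F2559
M5
G0 X0.000 Y0.000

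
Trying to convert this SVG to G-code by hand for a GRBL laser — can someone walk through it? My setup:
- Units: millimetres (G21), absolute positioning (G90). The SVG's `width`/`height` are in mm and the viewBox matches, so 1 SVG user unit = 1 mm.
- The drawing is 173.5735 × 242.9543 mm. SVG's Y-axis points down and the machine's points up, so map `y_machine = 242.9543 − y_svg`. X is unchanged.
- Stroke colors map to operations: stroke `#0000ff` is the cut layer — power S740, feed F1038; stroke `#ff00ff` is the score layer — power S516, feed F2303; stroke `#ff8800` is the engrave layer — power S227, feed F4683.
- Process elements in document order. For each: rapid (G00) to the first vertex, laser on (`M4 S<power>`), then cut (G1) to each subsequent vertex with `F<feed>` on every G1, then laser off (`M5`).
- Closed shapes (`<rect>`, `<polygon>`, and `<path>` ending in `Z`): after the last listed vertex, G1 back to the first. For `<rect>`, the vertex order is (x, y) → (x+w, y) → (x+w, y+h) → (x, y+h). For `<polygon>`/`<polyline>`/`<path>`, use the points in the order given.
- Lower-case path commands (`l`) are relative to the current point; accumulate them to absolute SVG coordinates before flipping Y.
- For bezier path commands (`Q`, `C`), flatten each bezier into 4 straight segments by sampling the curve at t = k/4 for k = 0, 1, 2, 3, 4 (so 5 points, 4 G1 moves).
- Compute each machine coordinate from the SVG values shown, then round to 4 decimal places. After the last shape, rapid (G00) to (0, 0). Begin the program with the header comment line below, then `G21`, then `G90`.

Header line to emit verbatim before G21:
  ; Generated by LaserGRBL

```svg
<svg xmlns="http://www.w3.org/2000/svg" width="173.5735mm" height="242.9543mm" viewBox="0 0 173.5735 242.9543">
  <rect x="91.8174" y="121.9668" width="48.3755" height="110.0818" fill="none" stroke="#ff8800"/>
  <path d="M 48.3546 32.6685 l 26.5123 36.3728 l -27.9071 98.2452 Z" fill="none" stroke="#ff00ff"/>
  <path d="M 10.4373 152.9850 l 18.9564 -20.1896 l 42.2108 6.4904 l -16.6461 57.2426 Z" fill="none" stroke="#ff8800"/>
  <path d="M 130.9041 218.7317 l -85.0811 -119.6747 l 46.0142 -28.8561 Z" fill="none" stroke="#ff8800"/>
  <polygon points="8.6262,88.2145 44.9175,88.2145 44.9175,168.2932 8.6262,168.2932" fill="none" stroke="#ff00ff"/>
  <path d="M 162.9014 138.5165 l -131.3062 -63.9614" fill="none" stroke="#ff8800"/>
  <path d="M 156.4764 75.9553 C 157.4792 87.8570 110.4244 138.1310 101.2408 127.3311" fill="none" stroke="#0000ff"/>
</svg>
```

; Generated by LaserGRBL
G21
G90
G00 X91.8174 Y120.9875
M4 S227
G1 X140.1929 Y120.9875 F4683
G1 X140.1929 Y10.9057 F4683
G1 X91.8174 Y10.9057 F4683
G1 X91.8174 Y120.9875 F4683
M5
G00 X48.3546 Y210.2858
M4 S516
G1 X74.8669 Y173.9130 F2303
G1 X46.9598 Y75.6678 F2303
G1 X48.3546 Y210.2858 F2303
M5
G00 X10.4373 Y89.9693
M4 S227
G1 X29.3937 Y110.1589 F4683
G1 X71.6045 Y103.6685 F4683
G1 X54.9584 Y46.4259 F4683
G1 X10.4373 Y89.9693 F4683
M5
G00 X130.9041 Y24.2226
M4 S227
G1 X45.8230 Y143.8973 F4683
G1 X91.8372 Y172.7534 F4683
G1 X130.9041 Y24.2226 F4683
M5
G00 X8.6262 Y154.7398
M4 S516
G1 X44.9175 Y154.7398 F2303
G1 X44.9175 Y74.6611 F2303
G1 X8.6262 Y74.6611 F2303
G1 X8.6262 Y154.7398 F2303
M5
G00 X162.9014 Y104.4378
M4 S227
G1 X31.5952 Y168.3992 F4683
M5
G00 X156.4764 Y166.9990
M4 S740
G1 X149.5603 Y152.4318 F1038
G1 X132.6785 Y132.7980 F1038
G1 X113.8867 Y117.4208 F1038
G1 X101.2408 Y115.6232 F1038
M5
G00 X0.0000 Y0.0000

1 u = 1 mm; y_m = 242.9543 − y.

[1] `<rect>` rectangle, #ff8800→engrave S227 F4683: (91.8174,120.9875) → (140.1929,120.9875) → (140.1929,10.9057) → (91.8174,10.9057) → (91.8174,120.9875) (closed)

[2] `<path>` closed polygon, #ff00ff→score S516 F2303: (48.3546,210.2858) → (74.8669,173.9130) → (46.9598,75.6678) → (48.3546,210.2858) (closed)

[3] `<path>` closed polygon, #ff8800→engrave S227 F4683: (10.4373,89.9693) → (29.3937,110.1589) → (71.6045,103.6685) → (54.9584,46.4259) → (10.4373,89.9693) (closed)

[4] `<path>` closed polygon, #ff8800→engrave S227 F4683: (130.9041,24.2226) → (45.8230,143.8973) → (91.8372,172.7534) → (130.9041,24.2226) (closed)

[5] `<polygon>` rectangle, #ff00ff→score S516 F2303: (8.6262,154.7398) → (44.9175,154.7398) → (44.9175,74.6611) → (8.6262,74.6611) → (8.6262,154.7398) (closed)

[6] `<path>` line segment, #ff8800→engrave S227 F4683: (162.9014,104.4378) → (31.5952,168.3992)

[7] `<path>` cubic bezier, #0000ff→cut S740 F1038: (156.4764,166.9990) → (149.5603,152.4318) → (132.6785,132.7980) → (113.8867,117.4208) → (101.2408,115.6232)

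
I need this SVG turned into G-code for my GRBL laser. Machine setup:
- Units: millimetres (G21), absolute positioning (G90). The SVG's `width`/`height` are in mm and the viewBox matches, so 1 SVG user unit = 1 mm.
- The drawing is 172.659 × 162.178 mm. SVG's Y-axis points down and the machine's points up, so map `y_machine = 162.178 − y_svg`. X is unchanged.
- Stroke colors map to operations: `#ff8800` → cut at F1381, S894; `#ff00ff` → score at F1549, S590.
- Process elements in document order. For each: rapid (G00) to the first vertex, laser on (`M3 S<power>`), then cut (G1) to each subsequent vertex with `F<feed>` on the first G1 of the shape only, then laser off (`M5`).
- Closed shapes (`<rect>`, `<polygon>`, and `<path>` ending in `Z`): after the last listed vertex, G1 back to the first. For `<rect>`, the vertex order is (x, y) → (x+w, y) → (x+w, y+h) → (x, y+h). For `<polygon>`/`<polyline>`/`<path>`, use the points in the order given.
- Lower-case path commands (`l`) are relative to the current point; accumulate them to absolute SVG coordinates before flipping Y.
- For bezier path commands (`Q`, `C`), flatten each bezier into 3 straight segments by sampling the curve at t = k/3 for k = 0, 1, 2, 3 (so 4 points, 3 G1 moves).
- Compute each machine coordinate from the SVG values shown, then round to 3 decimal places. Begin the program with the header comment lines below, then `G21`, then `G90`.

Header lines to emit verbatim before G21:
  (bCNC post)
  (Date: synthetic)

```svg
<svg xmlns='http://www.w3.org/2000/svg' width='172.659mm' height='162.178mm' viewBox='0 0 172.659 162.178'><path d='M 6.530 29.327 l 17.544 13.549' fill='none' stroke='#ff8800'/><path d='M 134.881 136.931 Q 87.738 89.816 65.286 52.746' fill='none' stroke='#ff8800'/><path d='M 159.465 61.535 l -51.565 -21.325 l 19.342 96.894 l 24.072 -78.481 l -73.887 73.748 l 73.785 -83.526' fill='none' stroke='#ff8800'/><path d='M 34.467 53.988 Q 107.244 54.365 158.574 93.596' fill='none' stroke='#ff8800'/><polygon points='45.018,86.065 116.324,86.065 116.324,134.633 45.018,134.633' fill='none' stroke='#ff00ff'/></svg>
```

(bCNC post)
(Date: synthetic)
G21
G90
G00 X6.530 Y132.851
M3 S894
G1 X24.074 Y119.302 F1381
M5
G00 X134.881 Y25.247
M3 S894
G1 X106.196 Y55.541 F1381
G1 X82.997 Y83.603
G1 X65.286 Y109.432
M5
G00 X159.465 Y100.643
M3 S894
G1 X107.900 Y121.968 F1381
G1 X127.242 Y25.074
G1 X151.314 Y103.555
G1 X77.427 Y29.807
G1 X151.212 Y113.333
M5
G00 X34.467 Y108.190
M3 S894
G1 X80.602 Y103.622 F1381
G1 X121.971 Y90.419
G1 X158.574 Y68.582
M5
G00 X45.018 Y76.113
M3 S590
G1 X116.324 Y76.113 F1549
G1 X116.324 Y27.545
G1 X45.018 Y27.545
G1 X45.018 Y76.113
M5

1 u = 1 mm; y_m = 162.178 − y.

[1] `<path>` line segment, #ff8800→cut S894 F1381: (6.530,132.851) → (24.074,119.302)

[2] `<path>` quadratic bezier, #ff8800→cut S894 F1381: (134.881,25.247) → (106.196,55.541) → (82.997,83.603) → (65.286,109.432)

[3] `<path>` open polyline, #ff8800→cut S894 F1381: (159.465,100.643) → (107.900,121.968) → (127.242,25.074) → (151.314,103.555) → (77.427,29.807) → (151.212,113.333)

[4] `<path>` quadratic bezier, #ff8800→cut S894 F1381: (34.467,108.190) → (80.602,103.622) → (121.971,90.419) → (158.574,68.582)

[5] `<polygon>` rectangle, #ff00ff→score S590 F1549: (45.018,76.113) → (116.324,76.113) → (116.324,27.545) → (45.018,27.545) → (45.018,76.113) (closed)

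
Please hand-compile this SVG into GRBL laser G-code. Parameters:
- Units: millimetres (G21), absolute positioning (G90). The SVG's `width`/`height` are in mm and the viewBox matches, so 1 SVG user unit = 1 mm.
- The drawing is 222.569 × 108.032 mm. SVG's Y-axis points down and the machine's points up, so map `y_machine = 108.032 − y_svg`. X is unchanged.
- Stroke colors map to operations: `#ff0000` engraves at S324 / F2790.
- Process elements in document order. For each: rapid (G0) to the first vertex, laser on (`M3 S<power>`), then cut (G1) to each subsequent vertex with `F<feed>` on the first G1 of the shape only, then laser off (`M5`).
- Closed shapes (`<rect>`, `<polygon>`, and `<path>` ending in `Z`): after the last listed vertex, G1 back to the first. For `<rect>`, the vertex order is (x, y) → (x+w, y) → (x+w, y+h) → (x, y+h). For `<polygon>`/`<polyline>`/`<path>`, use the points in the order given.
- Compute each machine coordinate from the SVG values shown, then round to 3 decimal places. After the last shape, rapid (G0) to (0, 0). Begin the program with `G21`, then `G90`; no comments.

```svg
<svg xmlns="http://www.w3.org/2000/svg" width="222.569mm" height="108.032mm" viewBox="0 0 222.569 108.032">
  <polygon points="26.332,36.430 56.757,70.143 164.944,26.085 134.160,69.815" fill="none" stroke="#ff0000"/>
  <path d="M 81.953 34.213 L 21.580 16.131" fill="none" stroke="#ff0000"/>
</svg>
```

G21
G90
G0 X26.332 Y71.602
M3 S324
G1 X56.757 Y37.889 F2790
G1 X164.944 Y81.947
G1 X134.160 Y38.217
G1 X26.332 Y71.602
M5
G0 X81.953 Y73.819
M3 S324
G1 X21.580 Y91.901 F2790
M5
G0 X0.000 Y0.000

1 u = 1 mm; y_m = 108.032 − y.

[1] `<polygon>` closed polygon, #ff0000→engrave S324 F2790: (26.332,71.602) → (56.757,37.889) → (164.944,81.947) → (134.160,38.217) → (26.332,71.602) (closed)

[2] `<path>` line segment, #ff0000→engrave S324 F2790: (81.953,73.819) → (21.580,91.901)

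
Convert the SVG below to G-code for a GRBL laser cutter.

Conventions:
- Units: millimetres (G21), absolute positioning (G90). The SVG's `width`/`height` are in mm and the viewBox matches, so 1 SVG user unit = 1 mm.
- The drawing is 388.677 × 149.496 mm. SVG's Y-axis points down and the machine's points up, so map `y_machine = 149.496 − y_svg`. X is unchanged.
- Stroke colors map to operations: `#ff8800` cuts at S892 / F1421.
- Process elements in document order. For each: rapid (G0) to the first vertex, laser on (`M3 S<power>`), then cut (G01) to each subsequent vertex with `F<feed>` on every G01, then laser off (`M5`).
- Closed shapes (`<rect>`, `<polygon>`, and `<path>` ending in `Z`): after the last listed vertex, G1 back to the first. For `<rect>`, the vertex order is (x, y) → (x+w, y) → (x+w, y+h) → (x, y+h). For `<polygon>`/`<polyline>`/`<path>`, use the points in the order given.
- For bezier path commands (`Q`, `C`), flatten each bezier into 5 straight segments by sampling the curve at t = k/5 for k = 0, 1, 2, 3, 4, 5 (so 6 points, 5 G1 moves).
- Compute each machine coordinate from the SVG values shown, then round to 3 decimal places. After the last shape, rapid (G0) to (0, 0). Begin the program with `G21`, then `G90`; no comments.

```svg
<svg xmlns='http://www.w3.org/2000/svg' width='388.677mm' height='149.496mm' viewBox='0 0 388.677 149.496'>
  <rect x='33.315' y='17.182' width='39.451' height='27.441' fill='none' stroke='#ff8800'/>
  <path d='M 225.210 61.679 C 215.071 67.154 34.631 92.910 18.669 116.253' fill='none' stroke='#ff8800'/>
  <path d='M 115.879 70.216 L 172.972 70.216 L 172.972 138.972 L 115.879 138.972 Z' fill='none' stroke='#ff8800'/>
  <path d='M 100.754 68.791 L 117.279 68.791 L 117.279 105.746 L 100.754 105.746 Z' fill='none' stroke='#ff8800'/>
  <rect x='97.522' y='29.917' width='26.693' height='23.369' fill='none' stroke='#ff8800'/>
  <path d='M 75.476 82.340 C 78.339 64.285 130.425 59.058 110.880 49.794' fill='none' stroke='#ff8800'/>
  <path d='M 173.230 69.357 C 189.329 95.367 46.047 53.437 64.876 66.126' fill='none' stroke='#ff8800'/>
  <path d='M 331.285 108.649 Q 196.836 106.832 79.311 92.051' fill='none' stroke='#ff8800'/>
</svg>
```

viewBox `0 0 388.677 149.496` with mm width/height → 1 unit = 1 mm. Flip: y_m = 149.496 − y_svg.

**Shape 1** — `<rect>` rectangle, stroke `#ff8800` → cut (S892, F1421). Machine vertices: (33.315,132.314) → (72.766,132.314) → (72.766,104.873) → (33.315,104.873) → (33.315,132.314). Closed: final G1 returns to the first vertex.

**Shape 2** — `<path>` cubic bezier, stroke `#ff8800` → cut (S892, F1421). Control points (SVG): P0=(225.210,61.679), P1=(215.071,67.154), P2=(34.631,92.910), P3=(18.669,116.253); sampled at t=k/5. Machine vertices: (225.210,87.817) → (201.369,82.280) → (152.725,72.965) → (95.347,60.960) → (45.305,47.357) → (18.669,33.243). Open path.

**Shape 3** — `<path>` rectangle, stroke `#ff8800` → cut (S892, F1421). Machine vertices: (115.879,79.280) → (172.972,79.280) → (172.972,10.524) → (115.879,10.524) → (115.879,79.280). Closed: final G1 returns to the first vertex.

**Shape 4** — `<path>` rectangle, stroke `#ff8800` → cut (S892, F1421). Machine vertices: (100.754,80.705) → (117.279,80.705) → (117.279,43.750) → (100.754,43.750) → (100.754,80.705). Closed: final G1 returns to the first vertex.

**Shape 5** — `<rect>` rectangle, stroke `#ff8800` → cut (S892, F1421). Machine vertices: (97.522,119.579) → (124.215,119.579) → (124.215,96.210) → (97.522,96.210) → (97.522,119.579). Closed: final G1 returns to the first vertex.

**Shape 6** — `<path>` cubic bezier, stroke `#ff8800` → cut (S892, F1421). Control points (SVG): P0=(75.476,82.340), P1=(78.339,64.285), P2=(130.425,59.058), P3=(110.880,49.794); sampled at t=k/5. Machine vertices: (75.476,67.156) → (82.134,76.585) → (94.804,83.744) → (107.686,89.444) → (114.978,94.493) → (110.880,99.702). Open path.

**Shape 7** — `<path>` cubic bezier, stroke `#ff8800` → cut (S892, F1421). Control points (SVG): P0=(173.230,69.357), P1=(189.329,95.367), P2=(46.047,53.437), P3=(64.876,66.126); sampled at t=k/5. Machine vertices: (173.230,80.139) → (166.336,71.705) → (136.621,73.694) → (99.519,80.223) → (70.460,85.410) → (64.876,83.370). Open path.

**Shape 8** — `<path>` quadratic bezier, stroke `#ff8800` → cut (S892, F1421). Control points (SVG): P0=(331.285,108.649), P1=(196.836,106.832), P2=(79.311,92.051); sampled at t=k/5. Machine vertices: (331.285,40.847) → (278.182,42.092) → (226.434,44.375) → (176.039,47.694) → (126.998,52.051) → (79.311,57.445). Open path.

G21
G90
G0 X33.315 Y132.314
M3 S892
G01 X72.766 Y132.314 F1421
G01 X72.766 Y104.873 F1421
G01 X33.315 Y104.873 F1421
G01 X33.315 Y132.314 F1421
M5
G0 X225.210 Y87.817
M3 S892
G01 X201.369 Y82.280 F1421
G01 X152.725 Y72.965 F1421
G01 X95.347 Y60.960 F1421
G01 X45.305 Y47.357 F1421
G01 X18.669 Y33.243 F1421
M5
G0 X115.879 Y79.280
M3 S892
G01 X172.972 Y79.280 F1421
G01 X172.972 Y10.524 F1421
G01 X115.879 Y10.524 F1421
G01 X115.879 Y79.280 F1421
M5
G0 X100.754 Y80.705
M3 S892
G01 X117.279 Y80.705 F1421
G01 X117.279 Y43.750 F1421
G01 X100.754 Y43.750 F1421
G01 X100.754 Y80.705 F1421
M5
G0 X97.522 Y119.579
M3 S892
G01 X124.215 Y119.579 F1421
G01 X124.215 Y96.210 F1421
G01 X97.522 Y96.210 F1421
G01 X97.522 Y119.579 F1421
M5
G0 X75.476 Y67.156
M3 S892
G01 X82.134 Y76.585 F1421
G01 X94.804 Y83.744 F1421
G01 X107.686 Y89.444 F1421
G01 X114.978 Y94.493 F1421
G01 X110.880 Y99.702 F1421
M5
G0 X173.230 Y80.139
M3 S892
G01 X166.336 Y71.705 F1421
G01 X136.621 Y73.694 F1421
G01 X99.519 Y80.223 F1421
G01 X70.460 Y85.410 F1421
G01 X64.876 Y83.370 F1421
M5
G0 X331.285 Y40.847
M3 S892
G01 X278.182 Y42.092 F1421
G01 X226.434 Y44.375 F1421
G01 X176.039 Y47.694 F1421
G01 X126.998 Y52.051 F1421
G01 X79.311 Y57.445 F1421
M5
G0 X0.000 Y0.000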